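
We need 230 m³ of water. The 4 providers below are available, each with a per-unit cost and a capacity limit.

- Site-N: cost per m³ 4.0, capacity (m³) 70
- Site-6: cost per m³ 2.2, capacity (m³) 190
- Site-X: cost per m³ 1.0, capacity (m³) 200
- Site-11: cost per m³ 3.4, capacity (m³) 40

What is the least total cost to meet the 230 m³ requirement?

Cheapest first:
Take 200 from Site-X at 1.0 — need 30 more.
Take 30 from Site-6 at 2.2 to finish.
Site-11, Site-N: unused.
Cost = 200×1.0 + 30×2.2 = 266.

266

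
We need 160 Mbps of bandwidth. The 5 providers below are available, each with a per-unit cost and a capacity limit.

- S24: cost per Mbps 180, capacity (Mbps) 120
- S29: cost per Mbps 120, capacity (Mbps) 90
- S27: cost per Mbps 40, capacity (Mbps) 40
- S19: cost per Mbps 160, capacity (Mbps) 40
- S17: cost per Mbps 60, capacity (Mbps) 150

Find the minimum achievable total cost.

8800

Use providers in increasing cost order.
S27 at 40: take all 40 Mbps ; 120 still needed.
S17 (60): take the remaining 120 ; done.
S29, S19, S24: unused.
Cost = 40×40 + 120×60 = 8800.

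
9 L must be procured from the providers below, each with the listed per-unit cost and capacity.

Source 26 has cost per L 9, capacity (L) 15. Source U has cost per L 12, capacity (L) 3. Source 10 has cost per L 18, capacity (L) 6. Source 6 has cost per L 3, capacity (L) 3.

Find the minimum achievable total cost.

63

Fill from the cheapest provider first.
Source 6 at 3: take all 3 L ; 6 still needed.
Take 6 from Source 26 at 9 to finish.
Source U, Source 10: unused.
Cost = 3×3 + 6×9 = 63.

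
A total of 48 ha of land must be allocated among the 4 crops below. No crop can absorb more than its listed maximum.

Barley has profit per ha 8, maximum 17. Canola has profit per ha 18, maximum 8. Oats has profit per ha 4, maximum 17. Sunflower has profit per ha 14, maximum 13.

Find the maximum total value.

502

Rank by profit per ha: Canola 18 > Sunflower 14 > Barley 8 > Oats 4.
Give Canola 8 to hit its cap of 8 — 40 left.
Give Sunflower 13 to hit its cap of 13 — 27 left.
Barley takes 17 to reach its cap of 17 — 10 left.
Only 10 left; Oats takes them to reach 10.
Total = 8×17 + 18×8 + 4×10 + 14×13 = 502.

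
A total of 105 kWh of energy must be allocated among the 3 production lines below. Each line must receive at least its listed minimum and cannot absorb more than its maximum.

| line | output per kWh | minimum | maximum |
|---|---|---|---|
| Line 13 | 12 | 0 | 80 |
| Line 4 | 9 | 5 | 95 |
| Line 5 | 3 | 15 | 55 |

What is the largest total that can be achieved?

Meeting every minimum uses 0+5+15 = 20 kWh, leaving 85.
Rank by output per kWh: Line 13 12 > Line 4 9 > Line 5 3.
Line 13: +80 to 80 (cap) ; 5 left.
Only 5 left; Line 4 takes them to reach 10.
Total = 12×80 + 9×10 + 3×15 = 1095.

1095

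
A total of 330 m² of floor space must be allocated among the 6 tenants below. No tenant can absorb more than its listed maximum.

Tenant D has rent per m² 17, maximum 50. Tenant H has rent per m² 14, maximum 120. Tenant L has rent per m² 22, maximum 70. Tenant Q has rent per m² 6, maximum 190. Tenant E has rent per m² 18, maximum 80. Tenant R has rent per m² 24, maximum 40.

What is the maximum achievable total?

6050

Order the tenants by rent per m²: Tenant R 24 > Tenant L 22 > Tenant E 18 > Tenant D 17 > Tenant H 14 > Tenant Q 6.
Tenant R: +40 to 40 (cap) ; 290 left.
Give Tenant L 70 to hit its cap of 70 ; 220 left.
Give Tenant E 80 to hit its cap of 80 ; 140 left.
Tenant D: +50 to 50 (cap) ; 90 left.
Only 90 left; Tenant H takes them to reach 90.
Total = 17×50 + 14×90 + 22×70 + 18×80 + 24×40 = 6050.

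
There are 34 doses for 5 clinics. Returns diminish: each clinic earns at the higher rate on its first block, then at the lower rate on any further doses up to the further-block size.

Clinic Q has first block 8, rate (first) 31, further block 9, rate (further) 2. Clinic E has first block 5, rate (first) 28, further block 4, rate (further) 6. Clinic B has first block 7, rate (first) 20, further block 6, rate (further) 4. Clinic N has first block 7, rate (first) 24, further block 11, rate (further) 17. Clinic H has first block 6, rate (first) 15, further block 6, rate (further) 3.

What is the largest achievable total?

Treat each block as its own option and order by rate: Clinic Q/T1 31 > Clinic E/T1 28 > Clinic N/T1 24 > Clinic B/T1 20 > Clinic N/T2 17 > Clinic H/T1 15 > Clinic E/T2 6 > Clinic B/T2 4 > Clinic H/T2 3 > Clinic Q/T2 2.
Clinic Q T1 at 31: fill all 8 — 26 left.
Clinic E/T1 (28): +5 — 21 left.
Fill Clinic N T1 block (7 at 24) — 14 left.
Clinic B/T1 (20): +7 — 7 left.
7 remain; put them into Clinic N T2 at 17.
Total = 31×8 + 28×5 + 24×7 + 20×7 + 17×7 = 815.

815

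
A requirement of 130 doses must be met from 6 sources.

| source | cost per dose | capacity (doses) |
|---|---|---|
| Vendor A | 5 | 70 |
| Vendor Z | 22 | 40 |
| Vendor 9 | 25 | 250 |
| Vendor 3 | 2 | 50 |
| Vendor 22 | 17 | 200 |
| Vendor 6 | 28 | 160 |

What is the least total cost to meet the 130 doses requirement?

Use sources in increasing cost order.
Vendor 3 at 2: take all 50 doses → 80 still needed.
Vendor A (5): use full 70 → 10 doses to go.
Vendor 22 at 17: take 10 of its 200 → requirement met.
Vendor Z, Vendor 9, Vendor 6: unused.
Cost = 50×2 + 70×5 + 10×17 = 620.

620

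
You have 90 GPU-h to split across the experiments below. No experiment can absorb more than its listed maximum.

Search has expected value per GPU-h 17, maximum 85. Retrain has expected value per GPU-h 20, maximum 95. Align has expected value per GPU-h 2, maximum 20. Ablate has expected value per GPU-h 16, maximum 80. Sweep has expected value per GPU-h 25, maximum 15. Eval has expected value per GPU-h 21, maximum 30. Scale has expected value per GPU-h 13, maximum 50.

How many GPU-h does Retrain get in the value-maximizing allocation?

45

Order the experiments by expected value per GPU-h: Sweep 25 > Eval 21 > Retrain 20 > Search 17 > Ablate 16 > Scale 13 > Align 2.
Sweep: +15 to 15 (cap) — 75 left.
Eval: +30 to 30 (cap) — 45 left.
Retrain: +45 (room for 95) → 45. Pool exhausted.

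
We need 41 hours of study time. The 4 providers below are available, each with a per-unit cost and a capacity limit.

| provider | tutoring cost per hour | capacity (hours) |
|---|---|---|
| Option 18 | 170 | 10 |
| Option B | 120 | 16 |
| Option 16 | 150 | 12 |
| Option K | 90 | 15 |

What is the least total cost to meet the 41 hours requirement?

Use providers in increasing cost order.
Option K at 90: take all 15 hours → 26 still needed.
Option B at 120: take all 16 hours → 10 still needed.
Take 10 from Option 16 at 150 to finish.
Option 18: unused.
Cost = 15×90 + 16×120 + 10×150 = 4770.

4770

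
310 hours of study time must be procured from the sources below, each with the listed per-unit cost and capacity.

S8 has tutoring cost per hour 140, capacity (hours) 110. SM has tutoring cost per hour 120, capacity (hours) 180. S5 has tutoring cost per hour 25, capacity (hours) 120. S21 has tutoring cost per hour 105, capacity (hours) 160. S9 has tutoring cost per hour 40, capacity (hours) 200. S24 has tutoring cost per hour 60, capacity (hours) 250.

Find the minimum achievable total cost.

Fill from the cheapest source first.
S5 at 25: take all 120 hours ; 190 still needed.
Take 190 from S9 at 40 to finish.
S24, S21, SM, S8: unused.
Cost = 120×25 + 190×40 = 10600.

10600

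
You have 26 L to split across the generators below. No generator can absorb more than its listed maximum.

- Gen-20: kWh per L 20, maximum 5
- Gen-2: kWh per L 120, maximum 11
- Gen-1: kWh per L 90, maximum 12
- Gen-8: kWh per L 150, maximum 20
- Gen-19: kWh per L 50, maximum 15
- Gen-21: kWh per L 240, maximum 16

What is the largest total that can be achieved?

Order the generators by kWh per L: Gen-21 240 > Gen-8 150 > Gen-2 120 > Gen-1 90 > Gen-19 50 > Gen-20 20.
Gen-21: +16 to 16 (cap) — 10 left.
Only 10 left; Gen-8 takes them to reach 10.
Total = 150×10 + 240×16 = 5340.

5340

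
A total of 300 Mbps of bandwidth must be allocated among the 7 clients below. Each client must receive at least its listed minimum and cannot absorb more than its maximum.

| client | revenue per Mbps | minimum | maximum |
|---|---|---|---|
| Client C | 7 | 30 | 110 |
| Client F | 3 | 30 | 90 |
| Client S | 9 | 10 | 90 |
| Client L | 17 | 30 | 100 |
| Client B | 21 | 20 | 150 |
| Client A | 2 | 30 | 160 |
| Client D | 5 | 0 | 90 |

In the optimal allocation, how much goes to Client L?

50

Meeting every minimum uses 30+30+10+30+20+30+0 = 150 Mbps, leaving 150.
Highest revenue per Mbps first: Client B 21 > Client L 17 > Client S 9 > Client C 7 > Client D 5 > Client F 3 > Client A 2.
Client B takes 130 more to reach its cap of 150 ; 20 left.
Only 20 left; Client L takes them to reach 50.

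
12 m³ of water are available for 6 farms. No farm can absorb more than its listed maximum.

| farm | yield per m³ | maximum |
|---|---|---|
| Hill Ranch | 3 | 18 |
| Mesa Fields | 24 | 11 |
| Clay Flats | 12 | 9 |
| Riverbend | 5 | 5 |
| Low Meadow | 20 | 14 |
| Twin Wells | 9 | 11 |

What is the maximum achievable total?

Order the farms by yield per m³: Mesa Fields 24 > Low Meadow 20 > Clay Flats 12 > Twin Wells 9 > Riverbend 5 > Hill Ranch 3.
Give Mesa Fields 11 to hit its cap of 11 → 1 left.
Low Meadow has room for 14 but only 1 remain, so it gets 1.
Total = 24×11 + 20×1 = 284.

284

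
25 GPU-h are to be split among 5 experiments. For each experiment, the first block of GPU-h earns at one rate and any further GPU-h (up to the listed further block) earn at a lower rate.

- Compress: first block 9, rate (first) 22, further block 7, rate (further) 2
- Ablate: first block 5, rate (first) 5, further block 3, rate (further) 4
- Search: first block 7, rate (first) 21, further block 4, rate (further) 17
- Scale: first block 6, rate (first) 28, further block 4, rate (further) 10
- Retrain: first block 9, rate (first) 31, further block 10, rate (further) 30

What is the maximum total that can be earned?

747

Treat each block as its own option and order by rate: Retrain/first 31 > Retrain/second 30 > Scale/first 28 > Compress/first 22 > Search/first 21 > Search/second 17 > Scale/second 10 > Ablate/first 5 > Ablate/second 4 > Compress/second 2.
Fill Retrain first block (9 at 31) — 16 left.
Retrain second at 30: fill all 10 — 6 left.
Scale first at 28: fill all 6 — 0 left.
Total = 31×9 + 30×10 + 28×6 = 747.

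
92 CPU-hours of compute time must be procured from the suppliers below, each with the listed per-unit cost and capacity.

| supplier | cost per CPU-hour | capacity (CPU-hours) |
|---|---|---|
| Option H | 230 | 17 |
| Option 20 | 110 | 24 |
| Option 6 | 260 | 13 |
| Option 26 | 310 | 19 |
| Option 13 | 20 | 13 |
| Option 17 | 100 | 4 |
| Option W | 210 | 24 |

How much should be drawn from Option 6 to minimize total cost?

Use suppliers in increasing cost order.
Option 13 (20): use full 13 → 79 CPU-hours to go.
Take 4 from Option 17 at 100 → need 75 more.
Take 24 from Option 20 at 110 → need 51 more.
Take 24 from Option W at 210 → need 27 more.
Option H (230): use full 17 → 10 CPU-hours to go.
Option 6 at 260: take 10 of its 13 → requirement met.
Option 26: unused.

10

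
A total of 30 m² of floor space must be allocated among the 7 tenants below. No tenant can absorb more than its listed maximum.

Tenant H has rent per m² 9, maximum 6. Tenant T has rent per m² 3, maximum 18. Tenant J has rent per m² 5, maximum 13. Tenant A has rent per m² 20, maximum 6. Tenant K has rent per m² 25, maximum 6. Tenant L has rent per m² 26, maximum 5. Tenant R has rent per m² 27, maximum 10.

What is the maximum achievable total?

Order the tenants by rent per m²: Tenant R 27 > Tenant L 26 > Tenant K 25 > Tenant A 20 > Tenant H 9 > Tenant J 5 > Tenant T 3.
Give Tenant R 10 to hit its cap of 10 — 20 left.
Tenant L: +5 to 5 (cap) — 15 left.
Give Tenant K 6 to hit its cap of 6 — 9 left.
Give Tenant A 6 to hit its cap of 6 — 3 left.
Only 3 left; Tenant H takes them to reach 3.
Total = 9×3 + 20×6 + 25×6 + 26×5 + 27×10 = 697.

697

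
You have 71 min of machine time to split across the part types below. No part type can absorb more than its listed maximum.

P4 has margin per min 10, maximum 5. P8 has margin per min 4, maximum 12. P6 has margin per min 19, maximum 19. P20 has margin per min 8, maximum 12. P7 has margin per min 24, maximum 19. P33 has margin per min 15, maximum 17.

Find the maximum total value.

Rank by margin per min: P7 24 > P6 19 > P33 15 > P4 10 > P20 8 > P8 4.
P7: +19 to 19 (cap) — 52 left.
P6: +19 to 19 (cap) — 33 left.
P33: +17 to 17 (cap) — 16 left.
P4: +5 to 5 (cap) — 11 left.
P20 has room for 12 but only 11 remain, so it gets 11.
Total = 10×5 + 19×19 + 8×11 + 24×19 + 15×17 = 1210.

1210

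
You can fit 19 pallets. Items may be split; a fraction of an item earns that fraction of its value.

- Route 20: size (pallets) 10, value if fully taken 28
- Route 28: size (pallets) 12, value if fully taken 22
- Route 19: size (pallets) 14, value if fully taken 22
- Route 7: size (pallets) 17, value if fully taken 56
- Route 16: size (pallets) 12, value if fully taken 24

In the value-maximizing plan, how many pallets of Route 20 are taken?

2

Rank by value-to-size ratio: Route 7 56/17≈3.29, Route 20 28/10≈2.8, Route 16 24/12≈2, Route 28 22/12≈1.83, Route 19 22/14≈1.57.
All 17 pallets of Route 7 fit (value 56) → 2 remain.
2 pallets left: a 2/10 share of Route 20 gives 28×2/10 = 5.6.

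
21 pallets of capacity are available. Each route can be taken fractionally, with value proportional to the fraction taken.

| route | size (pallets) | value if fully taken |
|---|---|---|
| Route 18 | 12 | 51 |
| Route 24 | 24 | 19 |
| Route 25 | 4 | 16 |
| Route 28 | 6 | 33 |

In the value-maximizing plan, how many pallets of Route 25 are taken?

Rank by value-to-size ratio: Route 28 33/6≈5.5, Route 18 51/12≈4.25, Route 25 16/4≈4, Route 24 19/24≈0.792.
Route 28: take in full, 6 pallets for value 33 → 15 left.
Route 18: take in full, 12 pallets for value 51 → 3 left.
Only 3 pallets remain; take 3/4 of Route 25 for value 16×3/4 = 12.

3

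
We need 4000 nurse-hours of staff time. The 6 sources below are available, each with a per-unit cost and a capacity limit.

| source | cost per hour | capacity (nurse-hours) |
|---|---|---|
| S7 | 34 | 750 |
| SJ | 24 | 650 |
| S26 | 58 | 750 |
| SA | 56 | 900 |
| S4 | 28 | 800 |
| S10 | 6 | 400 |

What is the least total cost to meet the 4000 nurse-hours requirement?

145300

Use sources in increasing cost order.
Take 400 from S10 at 6 → need 3600 more.
SJ (24): use full 650 → 2950 nurse-hours to go.
S4 (28): use full 800 → 2150 nurse-hours to go.
S7 at 34: take all 750 nurse-hours → 1400 still needed.
SA at 56: take all 900 nurse-hours → 500 still needed.
S26 at 58: take 500 of its 750 → requirement met.
Cost = 400×6 + 650×24 + 800×28 + 750×34 + 900×56 + 500×58 = 145300.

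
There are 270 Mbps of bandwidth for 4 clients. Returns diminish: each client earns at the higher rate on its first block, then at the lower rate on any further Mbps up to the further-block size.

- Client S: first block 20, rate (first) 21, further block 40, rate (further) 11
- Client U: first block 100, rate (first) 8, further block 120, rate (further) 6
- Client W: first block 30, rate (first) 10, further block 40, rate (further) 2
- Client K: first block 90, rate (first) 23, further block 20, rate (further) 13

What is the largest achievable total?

Order all 8 blocks by rate: Client K/first 23 > Client S/first 21 > Client K/second 13 > Client S/second 11 > Client W/first 10 > Client U/first 8 > Client U/second 6 > Client W/second 2.
Client K/first (23): +90 — 180 left.
Fill Client S first block (20 at 21) — 160 left.
Client K/second (13): +20 — 140 left.
Client S/second (11): +40 — 100 left.
Fill Client W first block (30 at 10) — 70 left.
Client U first at 8: only 70 left, fill 70.
Total = 23×90 + 21×20 + 13×20 + 11×40 + 10×30 + 8×70 = 4050.

4050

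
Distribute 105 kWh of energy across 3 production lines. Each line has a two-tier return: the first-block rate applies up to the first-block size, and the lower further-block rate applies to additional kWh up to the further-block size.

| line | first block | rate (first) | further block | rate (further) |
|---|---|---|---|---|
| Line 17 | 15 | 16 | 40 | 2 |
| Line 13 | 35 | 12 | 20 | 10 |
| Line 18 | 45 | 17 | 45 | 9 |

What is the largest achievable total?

1525

Order all 6 blocks by rate: Line 18/tier1 17 > Line 17/tier1 16 > Line 13/tier1 12 > Line 13/tier2 10 > Line 18/tier2 9 > Line 17/tier2 2.
Fill Line 18 tier1 block (45 at 17) ; 60 left.
Fill Line 17 tier1 block (15 at 16) ; 45 left.
Line 13/tier1 (12): +35 ; 10 left.
10 remain; put them into Line 13 tier2 at 10.
Total = 17×45 + 16×15 + 12×35 + 10×10 = 1525.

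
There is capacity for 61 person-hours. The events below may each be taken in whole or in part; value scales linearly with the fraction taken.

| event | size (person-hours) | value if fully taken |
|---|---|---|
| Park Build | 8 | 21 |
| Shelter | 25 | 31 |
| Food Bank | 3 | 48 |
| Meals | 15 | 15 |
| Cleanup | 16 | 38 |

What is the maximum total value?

Best value per unit of size first: Food Bank 48/3≈16, Park Build 21/8≈2.62, Cleanup 38/16≈2.38, Shelter 31/25≈1.24, Meals 15/15≈1.
All 3 person-hours of Food Bank fit (value 48) → 58 remain.
All 8 person-hours of Park Build fit (value 21) → 50 remain.
Cleanup: take in full, 16 person-hours for value 38 → 34 left.
Take all of Shelter (25 person-hours, value 31) → 9 person-hours left.
Fill the last 9 person-hours with part of Meals: 9/15 of it earns 9.
Total value = 147.

147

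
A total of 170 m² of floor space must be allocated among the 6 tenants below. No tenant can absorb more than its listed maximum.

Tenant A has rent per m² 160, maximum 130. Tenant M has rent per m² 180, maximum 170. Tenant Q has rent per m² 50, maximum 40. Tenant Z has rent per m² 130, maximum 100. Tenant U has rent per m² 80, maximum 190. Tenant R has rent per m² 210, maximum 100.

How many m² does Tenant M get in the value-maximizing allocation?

Rank by rent per m²: Tenant R 210 > Tenant M 180 > Tenant A 160 > Tenant Z 130 > Tenant U 80 > Tenant Q 50.
Tenant R takes 100 to reach its cap of 100 — 70 left.
Tenant M: +70 (room for 170) → 70. Pool exhausted.

70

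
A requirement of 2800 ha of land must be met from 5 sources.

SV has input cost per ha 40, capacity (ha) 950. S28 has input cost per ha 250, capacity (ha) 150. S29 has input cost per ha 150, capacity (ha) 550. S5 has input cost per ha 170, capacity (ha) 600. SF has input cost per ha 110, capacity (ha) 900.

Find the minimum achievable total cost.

Fill from the cheapest source first.
SV at 40: take all 950 ha → 1850 still needed.
Take 900 from SF at 110 → need 950 more.
Take 550 from S29 at 150 → need 400 more.
S5 at 170: take 400 of its 600 → requirement met.
S28: unused.
Cost = 950×40 + 900×110 + 550×150 + 400×170 = 287500.

287500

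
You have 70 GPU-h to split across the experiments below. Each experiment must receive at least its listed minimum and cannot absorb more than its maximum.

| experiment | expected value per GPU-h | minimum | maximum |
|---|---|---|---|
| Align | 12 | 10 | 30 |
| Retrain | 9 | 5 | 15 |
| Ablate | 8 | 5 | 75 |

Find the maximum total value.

695

Meeting every minimum uses 10+5+5 = 20 GPU-h, leaving 50.
Rank by expected value per GPU-h: Align 12 > Retrain 9 > Ablate 8.
Align: +20 to 30 (cap) ; 30 left.
Retrain: +10 to 15 (cap) ; 20 left.
Only 20 left; Ablate takes them to reach 25.
Total = 12×30 + 9×15 + 8×25 = 695.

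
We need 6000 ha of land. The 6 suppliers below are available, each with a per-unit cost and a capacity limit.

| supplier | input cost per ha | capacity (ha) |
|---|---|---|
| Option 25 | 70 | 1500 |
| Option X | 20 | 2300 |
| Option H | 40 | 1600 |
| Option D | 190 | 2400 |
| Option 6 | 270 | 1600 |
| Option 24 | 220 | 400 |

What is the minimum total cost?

329000

Use suppliers in increasing cost order.
Option X (20): use full 2300 — 3700 ha to go.
Option H at 40: take all 1600 ha — 2100 still needed.
Option 25 (70): use full 1500 — 600 ha to go.
Option D at 190: take 600 of its 2400 — requirement met.
Option 24, Option 6: unused.
Cost = 2300×20 + 1600×40 + 1500×70 + 600×190 = 329000.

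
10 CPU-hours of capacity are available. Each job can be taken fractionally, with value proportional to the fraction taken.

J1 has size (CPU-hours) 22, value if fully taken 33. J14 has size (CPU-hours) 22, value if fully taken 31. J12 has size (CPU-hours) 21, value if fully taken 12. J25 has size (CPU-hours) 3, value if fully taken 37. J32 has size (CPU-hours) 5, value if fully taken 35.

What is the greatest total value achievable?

Best value per unit of size first: J25 37/3≈12.3, J32 35/5≈7, J1 33/22≈1.5, J14 31/22≈1.41, J12 12/21≈0.571.
Take all of J25 (3 CPU-hours, value 37) ; 7 CPU-hours left.
J32: take in full, 5 CPU-hours for value 35 ; 2 left.
2 CPU-hours left: a 2/22 share of J1 gives 33×2/22 = 3.
Total value = 75.

75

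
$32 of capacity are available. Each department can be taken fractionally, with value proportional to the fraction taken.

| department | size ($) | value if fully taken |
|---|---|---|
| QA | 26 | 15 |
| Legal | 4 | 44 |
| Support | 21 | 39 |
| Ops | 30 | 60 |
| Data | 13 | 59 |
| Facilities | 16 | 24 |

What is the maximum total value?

133

Best value per unit of size first: Legal 44/4≈11, Data 59/13≈4.54, Ops 60/30≈2, Support 39/21≈1.86, Facilities 24/16≈1.5, QA 15/26≈0.577.
Legal: take in full, 4 $ for value 44 — 28 left.
Take all of Data (13 $, value 59) — 15 $ left.
Only 15 $ remain; take 15/30 of Ops for value 60×15/30 = 30.
Total value = 133.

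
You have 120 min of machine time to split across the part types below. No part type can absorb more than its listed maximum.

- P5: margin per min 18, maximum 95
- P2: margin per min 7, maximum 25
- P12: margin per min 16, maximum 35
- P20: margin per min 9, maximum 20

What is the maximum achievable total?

2110

Highest margin per min first: P5 18 > P12 16 > P20 9 > P2 7.
Give P5 95 to hit its cap of 95 → 25 left.
P12: +25 (room for 35) → 25. Pool exhausted.
Total = 18×95 + 16×25 = 2110.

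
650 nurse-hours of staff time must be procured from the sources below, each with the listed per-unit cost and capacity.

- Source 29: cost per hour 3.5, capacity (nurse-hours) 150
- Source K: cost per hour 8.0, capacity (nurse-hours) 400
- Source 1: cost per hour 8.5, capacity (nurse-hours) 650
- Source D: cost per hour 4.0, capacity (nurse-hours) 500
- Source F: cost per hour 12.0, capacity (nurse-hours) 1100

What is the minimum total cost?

Cheapest first:
Source 29 at 3.5: take all 150 nurse-hours — 500 still needed.
Source D (4.0): use full 500 — 0 nurse-hours to go.
Source K, Source 1, Source F: unused.
Cost = 150×3.5 + 500×4.0 = 2525.

2525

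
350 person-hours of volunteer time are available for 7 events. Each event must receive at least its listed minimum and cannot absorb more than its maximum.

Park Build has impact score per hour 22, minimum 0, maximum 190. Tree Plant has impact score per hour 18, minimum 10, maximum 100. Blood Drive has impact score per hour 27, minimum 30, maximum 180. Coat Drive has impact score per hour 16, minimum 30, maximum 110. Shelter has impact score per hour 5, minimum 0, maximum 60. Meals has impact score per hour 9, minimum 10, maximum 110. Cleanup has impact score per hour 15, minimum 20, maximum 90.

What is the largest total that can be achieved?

Meeting every minimum uses 0+10+30+30+0+10+20 = 100 person-hours, leaving 250.
Order the events by impact score per hour: Blood Drive 27 > Park Build 22 > Tree Plant 18 > Coat Drive 16 > Cleanup 15 > Meals 9 > Shelter 5.
Blood Drive takes 150 more to reach its cap of 180 — 100 left.
Park Build: +100 (room for 190) → 100. Pool exhausted.
Total = 22×100 + 18×10 + 27×180 + 16×30 + 9×10 + 15×20 = 8110.

8110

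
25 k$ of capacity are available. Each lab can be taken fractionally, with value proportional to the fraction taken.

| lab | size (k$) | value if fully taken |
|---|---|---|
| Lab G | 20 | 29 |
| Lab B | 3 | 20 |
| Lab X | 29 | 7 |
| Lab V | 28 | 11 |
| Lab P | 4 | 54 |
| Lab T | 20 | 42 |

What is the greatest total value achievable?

Sort by value density: Lab P 54/4≈13.5, Lab B 20/3≈6.67, Lab T 42/20≈2.1, Lab G 29/20≈1.45, Lab V 11/28≈0.393, Lab X 7/29≈0.241.
Lab P: take in full, 4 k$ for value 54 — 21 left.
Lab B: take in full, 3 k$ for value 20 — 18 left.
Fill the last 18 k$ with part of Lab T: 18/20 of it earns 37.8.
Total value = 111.8.

111.8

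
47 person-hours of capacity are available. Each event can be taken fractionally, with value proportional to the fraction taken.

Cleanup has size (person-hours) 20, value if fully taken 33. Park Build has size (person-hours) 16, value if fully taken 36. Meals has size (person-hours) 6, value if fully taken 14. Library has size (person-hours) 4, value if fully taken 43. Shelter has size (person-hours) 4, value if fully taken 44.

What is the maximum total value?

165.05

Sort by value density: Shelter 44/4≈11, Library 43/4≈10.8, Meals 14/6≈2.33, Park Build 36/16≈2.25, Cleanup 33/20≈1.65.
Take all of Shelter (4 person-hours, value 44) → 43 person-hours left.
Library: take in full, 4 person-hours for value 43 → 39 left.
Take all of Meals (6 person-hours, value 14) → 33 person-hours left.
Park Build: take in full, 16 person-hours for value 36 → 17 left.
Fill the last 17 person-hours with part of Cleanup: 17/20 of it earns 28.05.
Total value = 165.05.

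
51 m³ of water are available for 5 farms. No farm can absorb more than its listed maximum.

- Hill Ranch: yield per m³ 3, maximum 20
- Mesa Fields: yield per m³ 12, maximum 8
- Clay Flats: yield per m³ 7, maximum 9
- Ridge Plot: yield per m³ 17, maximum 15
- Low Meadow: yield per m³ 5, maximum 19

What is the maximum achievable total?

509

Rank by yield per m³: Ridge Plot 17 > Mesa Fields 12 > Clay Flats 7 > Low Meadow 5 > Hill Ranch 3.
Ridge Plot takes 15 to reach its cap of 15 → 36 left.
Mesa Fields takes 8 to reach its cap of 8 → 28 left.
Give Clay Flats 9 to hit its cap of 9 → 19 left.
Low Meadow takes 19 to reach its cap of 19 → 0 left.
Total = 12×8 + 7×9 + 17×15 + 5×19 = 509.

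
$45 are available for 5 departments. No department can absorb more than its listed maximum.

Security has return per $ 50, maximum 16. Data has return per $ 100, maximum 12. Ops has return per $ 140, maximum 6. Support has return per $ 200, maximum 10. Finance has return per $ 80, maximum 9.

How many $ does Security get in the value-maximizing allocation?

8

Highest return per $ first: Support 200 > Ops 140 > Data 100 > Finance 80 > Security 50.
Give Support 10 to hit its cap of 10 — 35 left.
Give Ops 6 to hit its cap of 6 — 29 left.
Data: +12 to 12 (cap) — 17 left.
Finance takes 9 to reach its cap of 9 — 8 left.
Security: +8 (room for 16) → 8. Pool exhausted.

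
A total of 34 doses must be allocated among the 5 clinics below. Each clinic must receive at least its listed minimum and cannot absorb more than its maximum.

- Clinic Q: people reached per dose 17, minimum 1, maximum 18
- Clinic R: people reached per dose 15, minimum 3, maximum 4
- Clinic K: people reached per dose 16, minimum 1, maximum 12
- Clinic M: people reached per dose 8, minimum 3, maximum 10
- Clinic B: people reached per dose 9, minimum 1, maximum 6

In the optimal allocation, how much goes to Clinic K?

9

Meeting every minimum uses 1+3+1+3+1 = 9 doses, leaving 25.
Rank by people reached per dose: Clinic Q 17 > Clinic K 16 > Clinic R 15 > Clinic B 9 > Clinic M 8.
Clinic Q takes 17 more to reach its cap of 18 ; 8 left.
Only 8 left; Clinic K takes them to reach 9.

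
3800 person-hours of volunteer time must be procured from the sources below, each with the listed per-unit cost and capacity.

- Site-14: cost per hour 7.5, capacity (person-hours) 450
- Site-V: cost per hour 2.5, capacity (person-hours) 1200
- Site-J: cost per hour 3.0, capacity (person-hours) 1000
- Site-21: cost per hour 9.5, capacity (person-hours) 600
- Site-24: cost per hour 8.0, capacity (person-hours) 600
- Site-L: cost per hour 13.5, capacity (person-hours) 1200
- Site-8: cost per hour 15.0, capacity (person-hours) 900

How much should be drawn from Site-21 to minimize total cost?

Fill from the cheapest source first.
Take 1200 from Site-V at 2.5 — need 2600 more.
Take 1000 from Site-J at 3.0 — need 1600 more.
Take 450 from Site-14 at 7.5 — need 1150 more.
Site-24 at 8.0: take all 600 person-hours — 550 still needed.
Site-21 (9.5): take the remaining 550 — done.
Site-L, Site-8: unused.

550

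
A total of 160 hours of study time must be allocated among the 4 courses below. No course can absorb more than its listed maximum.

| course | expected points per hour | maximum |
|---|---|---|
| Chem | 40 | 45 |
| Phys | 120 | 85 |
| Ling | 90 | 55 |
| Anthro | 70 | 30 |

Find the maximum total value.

16550

Highest expected points per hour first: Phys 120 > Ling 90 > Anthro 70 > Chem 40.
Phys: +85 to 85 (cap) — 75 left.
Ling takes 55 to reach its cap of 55 — 20 left.
Only 20 left; Anthro takes them to reach 20.
Total = 120×85 + 90×55 + 70×20 = 16550.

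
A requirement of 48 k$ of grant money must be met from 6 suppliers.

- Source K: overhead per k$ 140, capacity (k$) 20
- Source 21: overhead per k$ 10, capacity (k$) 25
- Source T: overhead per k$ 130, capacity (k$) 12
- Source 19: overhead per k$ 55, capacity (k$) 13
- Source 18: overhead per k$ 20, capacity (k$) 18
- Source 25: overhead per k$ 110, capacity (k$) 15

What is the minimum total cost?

Use suppliers in increasing cost order.
Source 21 at 10: take all 25 k$ — 23 still needed.
Source 18 (20): use full 18 — 5 k$ to go.
Source 19 at 55: take 5 of its 13 — requirement met.
Source 25, Source T, Source K: unused.
Cost = 25×10 + 18×20 + 5×55 = 885.

885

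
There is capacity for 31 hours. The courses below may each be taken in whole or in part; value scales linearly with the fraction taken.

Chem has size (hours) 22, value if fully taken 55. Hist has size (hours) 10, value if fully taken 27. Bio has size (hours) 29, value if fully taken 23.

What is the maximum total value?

79.5

Sort by value density: Hist 27/10≈2.7, Chem 55/22≈2.5, Bio 23/29≈0.793.
Hist: take in full, 10 hours for value 27 — 21 left.
Only 21 hours remain; take 21/22 of Chem for value 55×21/22 = 52.5.
Total value = 79.5.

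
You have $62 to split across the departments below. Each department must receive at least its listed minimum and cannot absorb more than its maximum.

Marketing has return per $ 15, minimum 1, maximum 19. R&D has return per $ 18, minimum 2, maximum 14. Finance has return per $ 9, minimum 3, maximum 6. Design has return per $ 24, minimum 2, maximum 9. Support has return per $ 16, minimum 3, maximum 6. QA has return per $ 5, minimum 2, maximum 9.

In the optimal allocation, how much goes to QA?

Meeting every minimum uses 1+2+3+2+3+2 = 13 $, leaving 49.
Order the departments by return per $: Design 24 > R&D 18 > Support 16 > Marketing 15 > Finance 9 > QA 5.
Give Design 7 more to hit its cap of 9 ; 42 left.
Give R&D 12 more to hit its cap of 14 ; 30 left.
Give Support 3 more to hit its cap of 6 ; 27 left.
Marketing: +18 to 19 (cap) ; 9 left.
Give Finance 3 more to hit its cap of 6 ; 6 left.
Only 6 left; QA takes them to reach 8.

8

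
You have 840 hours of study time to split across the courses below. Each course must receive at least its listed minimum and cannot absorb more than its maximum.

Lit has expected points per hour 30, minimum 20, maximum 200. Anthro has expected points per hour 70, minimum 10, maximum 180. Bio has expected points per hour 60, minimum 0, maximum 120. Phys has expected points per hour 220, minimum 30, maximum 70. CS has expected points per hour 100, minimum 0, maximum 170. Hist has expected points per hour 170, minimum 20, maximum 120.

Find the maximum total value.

Meeting every minimum uses 20+10+0+30+0+20 = 80 hours, leaving 760.
Rank by expected points per hour: Phys 220 > Hist 170 > CS 100 > Anthro 70 > Bio 60 > Lit 30.
Phys: +40 to 70 (cap) → 720 left.
Hist takes 100 more to reach its cap of 120 → 620 left.
CS takes 170 more to reach its cap of 170 → 450 left.
Give Anthro 170 more to hit its cap of 180 → 280 left.
Bio: +120 to 120 (cap) → 160 left.
Lit: +160 (room for 180) → 180. Pool exhausted.
Total = 30×180 + 70×180 + 60×120 + 220×70 + 100×170 + 170×120 = 78000.

78000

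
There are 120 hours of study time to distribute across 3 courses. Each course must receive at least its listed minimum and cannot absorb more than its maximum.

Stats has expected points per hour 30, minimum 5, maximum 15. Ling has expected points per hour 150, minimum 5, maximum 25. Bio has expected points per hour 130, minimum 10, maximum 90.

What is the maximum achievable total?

15600

Meeting every minimum uses 5+5+10 = 20 hours, leaving 100.
Highest expected points per hour first: Ling 150 > Bio 130 > Stats 30.
Ling: +20 to 25 (cap) ; 80 left.
Give Bio 80 more to hit its cap of 90 ; 0 left.
Total = 30×5 + 150×25 + 130×90 = 15600.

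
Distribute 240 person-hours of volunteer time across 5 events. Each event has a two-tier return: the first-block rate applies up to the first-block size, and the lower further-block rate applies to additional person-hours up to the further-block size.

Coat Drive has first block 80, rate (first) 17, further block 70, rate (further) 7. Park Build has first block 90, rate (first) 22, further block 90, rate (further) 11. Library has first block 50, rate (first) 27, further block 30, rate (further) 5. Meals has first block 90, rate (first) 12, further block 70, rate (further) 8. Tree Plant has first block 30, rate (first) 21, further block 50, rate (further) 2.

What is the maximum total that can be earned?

Order all 10 blocks by rate: Library/T1 27 > Park Build/T1 22 > Tree Plant/T1 21 > Coat Drive/T1 17 > Meals/T1 12 > Park Build/T2 11 > Meals/T2 8 > Coat Drive/T2 7 > Library/T2 5 > Tree Plant/T2 2.
Library T1 at 27: fill all 50 ; 190 left.
Park Build/T1 (22): +90 ; 100 left.
Fill Tree Plant T1 block (30 at 21) ; 70 left.
Coat Drive T1 at 17: only 70 left, fill 70.
Total = 27×50 + 22×90 + 21×30 + 17×70 = 5150.

5150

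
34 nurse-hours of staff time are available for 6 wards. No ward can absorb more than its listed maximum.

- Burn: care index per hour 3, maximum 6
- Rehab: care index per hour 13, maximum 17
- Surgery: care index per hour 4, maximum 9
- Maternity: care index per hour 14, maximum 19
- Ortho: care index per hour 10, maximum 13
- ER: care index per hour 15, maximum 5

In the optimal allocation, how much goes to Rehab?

Order the wards by care index per hour: ER 15 > Maternity 14 > Rehab 13 > Ortho 10 > Surgery 4 > Burn 3.
ER: +5 to 5 (cap) ; 29 left.
Give Maternity 19 to hit its cap of 19 ; 10 left.
Rehab: +10 (room for 17) → 10. Pool exhausted.

10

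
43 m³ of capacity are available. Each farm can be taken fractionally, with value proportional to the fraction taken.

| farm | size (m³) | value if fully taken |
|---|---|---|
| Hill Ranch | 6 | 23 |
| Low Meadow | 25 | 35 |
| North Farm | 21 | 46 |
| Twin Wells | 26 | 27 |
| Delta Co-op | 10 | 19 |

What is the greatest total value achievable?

96.4

Sort by value density: Hill Ranch 23/6≈3.83, North Farm 46/21≈2.19, Delta Co-op 19/10≈1.9, Low Meadow 35/25≈1.4, Twin Wells 27/26≈1.04.
Hill Ranch: take in full, 6 m³ for value 23 → 37 left.
North Farm: take in full, 21 m³ for value 46 → 16 left.
All 10 m³ of Delta Co-op fit (value 19) → 6 remain.
Fill the last 6 m³ with part of Low Meadow: 6/25 of it earns 8.4.
Total value = 96.4.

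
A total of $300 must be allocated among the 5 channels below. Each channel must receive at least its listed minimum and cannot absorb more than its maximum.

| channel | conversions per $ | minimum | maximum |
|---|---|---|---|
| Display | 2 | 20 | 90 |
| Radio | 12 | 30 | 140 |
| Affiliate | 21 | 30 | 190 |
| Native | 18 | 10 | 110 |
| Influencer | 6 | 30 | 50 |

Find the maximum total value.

5110

Meeting every minimum uses 20+30+30+10+30 = 120 $, leaving 180.
Highest conversions per $ first: Affiliate 21 > Native 18 > Radio 12 > Influencer 6 > Display 2.
Give Affiliate 160 more to hit its cap of 190 ; 20 left.
Native: +20 (room for 100) → 30. Pool exhausted.
Total = 2×20 + 12×30 + 21×190 + 18×30 + 6×30 = 5110.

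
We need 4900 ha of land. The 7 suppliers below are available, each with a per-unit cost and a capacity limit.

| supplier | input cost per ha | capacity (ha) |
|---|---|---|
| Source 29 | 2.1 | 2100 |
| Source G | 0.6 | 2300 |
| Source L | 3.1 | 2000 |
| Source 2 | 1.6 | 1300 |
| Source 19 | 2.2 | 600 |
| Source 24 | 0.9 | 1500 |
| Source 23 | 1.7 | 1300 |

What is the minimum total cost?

Fill from the cheapest supplier first.
Take 2300 from Source G at 0.6 → need 2600 more.
Source 24 at 0.9: take all 1500 ha → 1100 still needed.
Source 2 (1.6): take the remaining 1100 → done.
Source 23, Source 29, Source 19, Source L: unused.
Cost = 2300×0.6 + 1500×0.9 + 1100×1.6 = 4490.

4490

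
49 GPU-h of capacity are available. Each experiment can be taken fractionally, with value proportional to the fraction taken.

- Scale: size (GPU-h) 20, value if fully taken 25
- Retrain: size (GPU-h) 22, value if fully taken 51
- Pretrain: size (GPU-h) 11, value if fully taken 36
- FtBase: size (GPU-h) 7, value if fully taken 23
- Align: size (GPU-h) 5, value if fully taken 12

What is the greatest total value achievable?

127

Rank by value-to-size ratio: FtBase 23/7≈3.29, Pretrain 36/11≈3.27, Align 12/5≈2.4, Retrain 51/22≈2.32, Scale 25/20≈1.25.
FtBase: take in full, 7 GPU-h for value 23 — 42 left.
Pretrain: take in full, 11 GPU-h for value 36 — 31 left.
Align: take in full, 5 GPU-h for value 12 — 26 left.
All 22 GPU-h of Retrain fit (value 51) — 4 remain.
Fill the last 4 GPU-h with part of Scale: 4/20 of it earns 5.
Total value = 127.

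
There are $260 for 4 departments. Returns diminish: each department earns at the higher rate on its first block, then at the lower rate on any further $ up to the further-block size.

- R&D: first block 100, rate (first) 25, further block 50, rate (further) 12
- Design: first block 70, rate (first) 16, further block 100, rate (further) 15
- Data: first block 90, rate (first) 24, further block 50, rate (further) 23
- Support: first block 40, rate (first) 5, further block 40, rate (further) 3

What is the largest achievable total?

6130

Order all 8 blocks by rate: R&D/first 25 > Data/first 24 > Data/second 23 > Design/first 16 > Design/second 15 > R&D/second 12 > Support/first 5 > Support/second 3.
R&D/first (25): +100 ; 160 left.
Data/first (24): +90 ; 70 left.
Data second at 23: fill all 50 ; 20 left.
Design first at 16: only 20 left, fill 20.
Total = 25×100 + 24×90 + 23×50 + 16×20 = 6130.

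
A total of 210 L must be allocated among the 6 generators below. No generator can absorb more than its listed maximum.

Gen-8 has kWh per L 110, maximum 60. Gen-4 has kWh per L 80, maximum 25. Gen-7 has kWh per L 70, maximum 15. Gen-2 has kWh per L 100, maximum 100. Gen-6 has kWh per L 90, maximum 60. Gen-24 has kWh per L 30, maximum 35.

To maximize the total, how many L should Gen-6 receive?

Order the generators by kWh per L: Gen-8 110 > Gen-2 100 > Gen-6 90 > Gen-4 80 > Gen-7 70 > Gen-24 30.
Give Gen-8 60 to hit its cap of 60 — 150 left.
Give Gen-2 100 to hit its cap of 100 — 50 left.
Gen-6 has room for 60 but only 50 remain, so it gets 50.

50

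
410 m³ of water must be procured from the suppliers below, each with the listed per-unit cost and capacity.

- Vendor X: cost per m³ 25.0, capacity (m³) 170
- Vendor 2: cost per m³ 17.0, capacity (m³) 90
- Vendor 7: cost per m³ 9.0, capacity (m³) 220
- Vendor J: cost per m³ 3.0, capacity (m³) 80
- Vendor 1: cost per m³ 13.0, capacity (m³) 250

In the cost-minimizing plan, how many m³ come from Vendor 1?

110

Use suppliers in increasing cost order.
Vendor J (3.0): use full 80 — 330 m³ to go.
Take 220 from Vendor 7 at 9.0 — need 110 more.
Vendor 1 at 13.0: take 110 of its 250 — requirement met.
Vendor 2, Vendor X: unused.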